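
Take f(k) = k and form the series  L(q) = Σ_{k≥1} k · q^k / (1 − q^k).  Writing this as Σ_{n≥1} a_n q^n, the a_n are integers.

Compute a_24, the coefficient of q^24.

a_24 = 60

d|24:{1,2,3,4,6,8,12,24}  Σf=1+2+3+4+6+8+12+24=60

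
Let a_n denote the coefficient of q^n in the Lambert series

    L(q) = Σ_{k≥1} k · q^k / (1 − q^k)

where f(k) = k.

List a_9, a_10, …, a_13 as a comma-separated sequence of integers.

n=9: 9·1 3·3 1·9  f→[9+3+1]=13
q^10  k|10↦f(k): 1:1 2:2 5:5 10:10  a_10=18
[q^11] f(11)=11,f(1)=1 ⇒ 12
q^12  k|12↦f(k): 1:1 2:2 3:3 4:4 6:6 12:12  a_12=28
q^13  k|13↦f(k): 13:13 1:1  a_13=14

13, 18, 12, 28, 14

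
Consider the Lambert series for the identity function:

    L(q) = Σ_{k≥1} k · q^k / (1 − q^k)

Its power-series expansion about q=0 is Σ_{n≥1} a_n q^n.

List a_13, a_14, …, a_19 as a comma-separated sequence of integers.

14, 24, 24, 31, 18, 39, 20

d|13:{1,13}  Σf=1+13=14
n=14: 14·1 7·2 2·7 1·14  f→[14+7+2+1]=24
n=15: 15·1 5·3 3·5 1·15  f→[15+5+3+1]=24
q^16  k|16↦f(k): 16:16 8:8 4:4 2:2 1:1  a_16=31
n=17: 17·1 1·17  f→[17+1]=18
d|18:{18,9,6,3,2,1}  Σf=18+9+6+3+2+1=39
n=19: 19·1 1·19  f→[19+1]=20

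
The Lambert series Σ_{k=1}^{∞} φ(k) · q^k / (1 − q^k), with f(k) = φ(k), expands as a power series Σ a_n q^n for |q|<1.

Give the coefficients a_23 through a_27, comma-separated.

[q^23] φ(1)=1,φ(23)=22 ⇒ 23
[q^24] φ(1)=1,φ(2)=1,φ(3)=2,φ(4)=2,φ(6)=2,φ(8)=4,φ(12)=4,φ(24)=8 ⇒ 24
[q^25] φ(25)=20,φ(5)=4,φ(1)=1 ⇒ 25
n=26: 26·1 13·2 2·13 1·26  φ→[12+12+1+1]=26
[q^27] φ(1)=1,φ(3)=2,φ(9)=6,φ(27)=18 ⇒ 27

23, 24, 25, 26, 27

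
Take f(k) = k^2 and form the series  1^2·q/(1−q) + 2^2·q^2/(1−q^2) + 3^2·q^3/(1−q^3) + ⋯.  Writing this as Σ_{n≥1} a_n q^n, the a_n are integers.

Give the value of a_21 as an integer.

a_21 = 500

[q^21] f(1)=1,f(3)=9,f(7)=49,f(21)=441 ⇒ 500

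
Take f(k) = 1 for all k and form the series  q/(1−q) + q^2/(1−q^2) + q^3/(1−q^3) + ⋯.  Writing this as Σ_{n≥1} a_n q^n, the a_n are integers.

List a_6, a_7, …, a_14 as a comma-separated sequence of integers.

d|6:{1,2,3,6}  Σf=1+1+1+1=4
n=7: 1·7 7·1  f→[1+1]=2
q^8  k|8↦f(k): 1:1 2:1 4:1 8:1  a_8=4
n=9: 1·9 3·3 9·1  f→[1+1+1]=3
[q^10] f(1)=1,f(2)=1,f(5)=1,f(10)=1 ⇒ 4
n=11: 11·1 1·11  f→[1+1]=2
n=12: 12·1 6·2 4·3 3·4 2·6 1·12  f→[1+1+1+1+1+1]=6
[q^13] f(1)=1,f(13)=1 ⇒ 2
d|14:{14,7,2,1}  Σf=1+1+1+1=4

4, 2, 4, 3, 4, 2, 6, 2, 4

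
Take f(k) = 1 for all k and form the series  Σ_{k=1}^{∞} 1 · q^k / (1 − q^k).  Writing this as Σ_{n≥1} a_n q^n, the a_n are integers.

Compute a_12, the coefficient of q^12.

a_12 = 6

n=12: 1·12 2·6 3·4 4·3 6·2 12·1  f→[1+1+1+1+1+1]=6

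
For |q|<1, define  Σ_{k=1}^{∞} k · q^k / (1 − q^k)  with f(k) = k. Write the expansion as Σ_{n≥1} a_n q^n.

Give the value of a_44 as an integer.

q^44  k|44↦f(k): 1:1 2:2 4:4 11:11 22:22 44:44  a_44=84

a_44 = 84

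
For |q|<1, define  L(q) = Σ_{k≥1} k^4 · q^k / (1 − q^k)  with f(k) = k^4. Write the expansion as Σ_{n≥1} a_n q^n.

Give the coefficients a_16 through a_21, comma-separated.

d|16:{16,8,4,2,1}  Σf=65536+4096+256+16+1=69905
[q^17] f(17)=83521,f(1)=1 ⇒ 83522
q^18  k|18↦f(k): 18:104976 9:6561 6:1296 3:81 2:16 1:1  a_18=112931
[q^19] f(19)=130321,f(1)=1 ⇒ 130322
[q^20] f(20)=160000,f(10)=10000,f(5)=625,f(4)=256,f(2)=16,f(1)=1 ⇒ 170898
d|21:{21,7,3,1}  Σf=194481+2401+81+1=196964

69905, 83522, 112931, 130322, 170898, 196964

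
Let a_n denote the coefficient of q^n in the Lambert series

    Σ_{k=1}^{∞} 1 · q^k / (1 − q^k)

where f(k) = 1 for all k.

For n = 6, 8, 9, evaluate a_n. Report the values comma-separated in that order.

4, 4, 3

q^6  k|6↦f(k): 1:1 2:1 3:1 6:1  a_6=4
q^8  k|8↦f(k): 1:1 2:1 4:1 8:1  a_8=4
n=9: 9·1 3·3 1·9  f→[1+1+1]=3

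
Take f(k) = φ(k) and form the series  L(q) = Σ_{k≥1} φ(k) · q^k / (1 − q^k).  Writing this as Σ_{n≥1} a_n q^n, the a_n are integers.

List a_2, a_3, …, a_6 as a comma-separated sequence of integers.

d|2:{2,1}  Σφ=1+1=2
d|3:{1,3}  Σφ=1+2=3
n=4: 1·4 2·2 4·1  φ→[1+1+2]=4
[q^5] φ(1)=1,φ(5)=4 ⇒ 5
q^6  k|6↦φ(k): 1:1 2:1 3:2 6:2  a_6=6

2, 3, 4, 5, 6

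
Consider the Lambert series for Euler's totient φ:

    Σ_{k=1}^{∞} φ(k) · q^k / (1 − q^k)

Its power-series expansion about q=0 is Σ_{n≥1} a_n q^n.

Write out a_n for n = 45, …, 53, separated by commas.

[q^45] φ(1)=1,φ(3)=2,φ(5)=4,φ(9)=6,φ(15)=8,φ(45)=24 ⇒ 45
[q^46] φ(1)=1,φ(2)=1,φ(23)=22,φ(46)=22 ⇒ 46
[q^47] φ(47)=46,φ(1)=1 ⇒ 47
n=48: 48·1 24·2 16·3 12·4 8·6 6·8 4·12 3·16 2·24 1·48  φ→[16+8+8+4+4+2+2+2+1+1]=48
[q^49] φ(49)=42,φ(7)=6,φ(1)=1 ⇒ 49
n=50: 50·1 25·2 10·5 5·10 2·25 1·50  φ→[20+20+4+4+1+1]=50
n=51: 51·1 17·3 3·17 1·51  φ→[32+16+2+1]=51
d|52:{1,2,4,13,26,52}  Σφ=1+1+2+12+12+24=52
d|53:{53,1}  Σφ=52+1=53

45, 46, 47, 48, 49, 50, 51, 52, 53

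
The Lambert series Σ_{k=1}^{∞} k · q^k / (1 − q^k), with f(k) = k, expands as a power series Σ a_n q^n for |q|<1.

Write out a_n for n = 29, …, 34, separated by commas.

[q^29] f(29)=29,f(1)=1 ⇒ 30
[q^30] f(1)=1,f(2)=2,f(3)=3,f(5)=5,f(6)=6,f(10)=10,f(15)=15,f(30)=30 ⇒ 72
d|31:{1,31}  Σf=1+31=32
d|32:{1,2,4,8,16,32}  Σf=1+2+4+8+16+32=63
q^33  k|33↦f(k): 33:33 11:11 3:3 1:1  a_33=48
q^34  k|34↦f(k): 1:1 2:2 17:17 34:34  a_34=54

30, 72, 32, 63, 48, 54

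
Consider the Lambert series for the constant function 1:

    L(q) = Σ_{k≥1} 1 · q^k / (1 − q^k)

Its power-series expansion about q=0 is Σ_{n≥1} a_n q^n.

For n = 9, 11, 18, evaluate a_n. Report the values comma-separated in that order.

3, 2, 6

[q^9] f(9)=1,f(3)=1,f(1)=1 ⇒ 3
n=11: 11·1 1·11  f→[1+1]=2
n=18: 18·1 9·2 6·3 3·6 2·9 1·18  f→[1+1+1+1+1+1]=6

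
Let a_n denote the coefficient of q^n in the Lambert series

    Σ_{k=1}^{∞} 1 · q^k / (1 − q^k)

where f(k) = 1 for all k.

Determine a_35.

n=35: 1·35 5·7 7·5 35·1  f→[1+1+1+1]=4

a_35 = 4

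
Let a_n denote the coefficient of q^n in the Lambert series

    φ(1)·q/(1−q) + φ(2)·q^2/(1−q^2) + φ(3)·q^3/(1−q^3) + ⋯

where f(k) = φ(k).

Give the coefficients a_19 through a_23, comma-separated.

q^19  k|19↦φ(k): 1:1 19:18  a_19=19
d|20:{1,2,4,5,10,20}  Σφ=1+1+2+4+4+8=20
n=21: 21·1 7·3 3·7 1·21  φ→[12+6+2+1]=21
[q^22] φ(1)=1,φ(2)=1,φ(11)=10,φ(22)=10 ⇒ 22
q^23  k|23↦φ(k): 1:1 23:22  a_23=23

19, 20, 21, 22, 23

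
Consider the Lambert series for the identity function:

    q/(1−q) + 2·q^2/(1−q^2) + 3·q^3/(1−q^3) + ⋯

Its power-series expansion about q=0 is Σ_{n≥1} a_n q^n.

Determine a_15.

n=15: 15·1 5·3 3·5 1·15  f→[15+5+3+1]=24

a_15 = 24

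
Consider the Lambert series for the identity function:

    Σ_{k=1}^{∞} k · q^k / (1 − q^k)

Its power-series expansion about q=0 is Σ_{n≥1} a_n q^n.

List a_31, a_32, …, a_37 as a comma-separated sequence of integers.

[q^31] f(31)=31,f(1)=1 ⇒ 32
q^32  k|32↦f(k): 1:1 2:2 4:4 8:8 16:16 32:32  a_32=63
q^33  k|33↦f(k): 1:1 3:3 11:11 33:33  a_33=48
[q^34] f(1)=1,f(2)=2,f(17)=17,f(34)=34 ⇒ 54
q^35  k|35↦f(k): 35:35 7:7 5:5 1:1  a_35=48
[q^36] f(1)=1,f(2)=2,f(3)=3,f(4)=4,f(6)=6,f(9)=9,f(12)=12,f(18)=18,f(36)=36 ⇒ 91
n=37: 37·1 1·37  f→[37+1]=38

32, 63, 48, 54, 48, 91, 38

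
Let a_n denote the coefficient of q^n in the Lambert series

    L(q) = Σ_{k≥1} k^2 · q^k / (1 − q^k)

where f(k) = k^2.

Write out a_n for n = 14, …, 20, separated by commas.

q^14  k|14↦f(k): 14:196 7:49 2:4 1:1  a_14=250
d|15:{15,5,3,1}  Σf=225+25+9+1=260
n=16: 1·16 2·8 4·4 8·2 16·1  f→[1+4+16+64+256]=341
[q^17] f(17)=289,f(1)=1 ⇒ 290
n=18: 18·1 9·2 6·3 3·6 2·9 1·18  f→[324+81+36+9+4+1]=455
[q^19] f(19)=361,f(1)=1 ⇒ 362
q^20  k|20↦f(k): 20:400 10:100 5:25 4:16 2:4 1:1  a_20=546

250, 260, 341, 290, 455, 362, 546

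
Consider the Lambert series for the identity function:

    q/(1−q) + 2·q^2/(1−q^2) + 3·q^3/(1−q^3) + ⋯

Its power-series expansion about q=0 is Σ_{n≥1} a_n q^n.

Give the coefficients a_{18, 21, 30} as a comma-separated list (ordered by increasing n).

n=18: 1·18 2·9 3·6 6·3 9·2 18·1  f→[1+2+3+6+9+18]=39
[q^21] f(21)=21,f(7)=7,f(3)=3,f(1)=1 ⇒ 32
q^30  k|30↦f(k): 1:1 2:2 3:3 5:5 6:6 10:10 15:15 30:30  a_30=72

39, 32, 72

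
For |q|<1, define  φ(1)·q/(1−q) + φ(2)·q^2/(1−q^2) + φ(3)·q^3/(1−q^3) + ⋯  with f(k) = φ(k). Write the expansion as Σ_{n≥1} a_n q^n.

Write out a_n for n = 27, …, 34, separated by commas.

q^27  k|27↦φ(k): 1:1 3:2 9:6 27:18  a_27=27
q^28  k|28↦φ(k): 28:12 14:6 7:6 4:2 2:1 1:1  a_28=28
n=29: 1·29 29·1  φ→[1+28]=29
[q^30] φ(30)=8,φ(15)=8,φ(10)=4,φ(6)=2,φ(5)=4,φ(3)=2,φ(2)=1,φ(1)=1 ⇒ 30
n=31: 31·1 1·31  φ→[30+1]=31
d|32:{32,16,8,4,2,1}  Σφ=16+8+4+2+1+1=32
d|33:{33,11,3,1}  Σφ=20+10+2+1=33
q^34  k|34↦φ(k): 34:16 17:16 2:1 1:1  a_34=34

27, 28, 29, 30, 31, 32, 33, 34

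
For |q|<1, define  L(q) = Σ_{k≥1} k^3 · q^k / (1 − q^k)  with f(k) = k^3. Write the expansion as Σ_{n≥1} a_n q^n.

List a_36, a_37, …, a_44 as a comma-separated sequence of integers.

55261, 50654, 61740, 61544, 73710, 68922, 86688, 79508, 97236

q^36  k|36↦f(k): 1:1 2:8 3:27 4:64 6:216 9:729 12:1728 18:5832 36:46656  a_36=55261
[q^37] f(37)=50653,f(1)=1 ⇒ 50654
n=38: 38·1 19·2 2·19 1·38  f→[54872+6859+8+1]=61740
[q^39] f(39)=59319,f(13)=2197,f(3)=27,f(1)=1 ⇒ 61544
n=40: 40·1 20·2 10·4 8·5 5·8 4·10 2·20 1·40  f→[64000+8000+1000+512+125+64+8+1]=73710
q^41  k|41↦f(k): 1:1 41:68921  a_41=68922
q^42  k|42↦f(k): 1:1 2:8 3:27 6:216 7:343 14:2744 21:9261 42:74088  a_42=86688
d|43:{43,1}  Σf=79507+1=79508
[q^44] f(1)=1,f(2)=8,f(4)=64,f(11)=1331,f(22)=10648,f(44)=85184 ⇒ 97236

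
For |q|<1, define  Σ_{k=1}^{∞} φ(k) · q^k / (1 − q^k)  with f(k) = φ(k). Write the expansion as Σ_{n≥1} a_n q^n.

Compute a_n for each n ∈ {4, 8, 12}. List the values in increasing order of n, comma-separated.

n=4: 4·1 2·2 1·4  φ→[2+1+1]=4
[q^8] φ(8)=4,φ(4)=2,φ(2)=1,φ(1)=1 ⇒ 8
q^12  k|12↦φ(k): 1:1 2:1 3:2 4:2 6:2 12:4  a_12=12

4, 8, 12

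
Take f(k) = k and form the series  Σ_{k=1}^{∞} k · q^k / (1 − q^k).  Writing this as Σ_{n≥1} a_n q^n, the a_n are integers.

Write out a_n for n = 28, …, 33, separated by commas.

56, 30, 72, 32, 63, 48

[q^28] f(1)=1,f(2)=2,f(4)=4,f(7)=7,f(14)=14,f(28)=28 ⇒ 56
[q^29] f(1)=1,f(29)=29 ⇒ 30
[q^30] f(30)=30,f(15)=15,f(10)=10,f(6)=6,f(5)=5,f(3)=3,f(2)=2,f(1)=1 ⇒ 72
n=31: 31·1 1·31  f→[31+1]=32
q^32  k|32↦f(k): 1:1 2:2 4:4 8:8 16:16 32:32  a_32=63
n=33: 1·33 3·11 11·3 33·1  f→[1+3+11+33]=48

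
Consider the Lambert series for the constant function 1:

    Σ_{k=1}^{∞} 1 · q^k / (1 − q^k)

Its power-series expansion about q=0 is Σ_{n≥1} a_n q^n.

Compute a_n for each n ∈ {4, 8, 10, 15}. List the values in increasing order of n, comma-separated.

3, 4, 4, 4

[q^4] f(4)=1,f(2)=1,f(1)=1 ⇒ 3
d|8:{8,4,2,1}  Σf=1+1+1+1=4
[q^10] f(1)=1,f(2)=1,f(5)=1,f(10)=1 ⇒ 4
[q^15] f(15)=1,f(5)=1,f(3)=1,f(1)=1 ⇒ 4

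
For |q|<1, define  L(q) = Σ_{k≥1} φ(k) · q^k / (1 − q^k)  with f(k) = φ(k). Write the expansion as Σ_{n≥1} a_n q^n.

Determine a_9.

n=9: 9·1 3·3 1·9  φ→[6+2+1]=9

a_9 = 9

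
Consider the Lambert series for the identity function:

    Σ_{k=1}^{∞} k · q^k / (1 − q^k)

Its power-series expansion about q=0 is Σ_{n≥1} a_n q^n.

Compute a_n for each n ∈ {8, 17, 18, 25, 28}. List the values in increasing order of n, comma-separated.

[q^8] f(8)=8,f(4)=4,f(2)=2,f(1)=1 ⇒ 15
n=17: 17·1 1·17  f→[17+1]=18
[q^18] f(1)=1,f(2)=2,f(3)=3,f(6)=6,f(9)=9,f(18)=18 ⇒ 39
[q^25] f(25)=25,f(5)=5,f(1)=1 ⇒ 31
[q^28] f(28)=28,f(14)=14,f(7)=7,f(4)=4,f(2)=2,f(1)=1 ⇒ 56

15, 18, 39, 31, 56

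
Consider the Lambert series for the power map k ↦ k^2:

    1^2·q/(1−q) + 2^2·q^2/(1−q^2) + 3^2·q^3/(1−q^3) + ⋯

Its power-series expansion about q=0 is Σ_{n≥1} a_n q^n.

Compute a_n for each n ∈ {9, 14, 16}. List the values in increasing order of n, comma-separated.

n=9: 9·1 3·3 1·9  f→[81+9+1]=91
n=14: 1·14 2·7 7·2 14·1  f→[1+4+49+196]=250
[q^16] f(1)=1,f(2)=4,f(4)=16,f(8)=64,f(16)=256 ⇒ 341

91, 250, 341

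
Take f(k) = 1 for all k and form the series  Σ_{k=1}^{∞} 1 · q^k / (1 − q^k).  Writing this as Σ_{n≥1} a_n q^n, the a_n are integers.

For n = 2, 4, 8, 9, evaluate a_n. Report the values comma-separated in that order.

d|2:{1,2}  Σf=1+1=2
d|4:{1,2,4}  Σf=1+1+1=3
n=8: 8·1 4·2 2·4 1·8  f→[1+1+1+1]=4
n=9: 9·1 3·3 1·9  f→[1+1+1]=3

2, 3, 4, 3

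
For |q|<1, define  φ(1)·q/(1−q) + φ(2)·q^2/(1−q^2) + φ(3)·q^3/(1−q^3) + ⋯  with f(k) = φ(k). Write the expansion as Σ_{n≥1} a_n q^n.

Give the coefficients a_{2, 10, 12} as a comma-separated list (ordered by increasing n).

n=2: 2·1 1·2  φ→[1+1]=2
n=10: 1·10 2·5 5·2 10·1  φ→[1+1+4+4]=10
n=12: 12·1 6·2 4·3 3·4 2·6 1·12  φ→[4+2+2+2+1+1]=12

2, 10, 12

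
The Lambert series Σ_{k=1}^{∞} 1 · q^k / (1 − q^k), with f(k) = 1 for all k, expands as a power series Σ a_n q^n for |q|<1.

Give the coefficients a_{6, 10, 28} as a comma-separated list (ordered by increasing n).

n=6: 6·1 3·2 2·3 1·6  f→[1+1+1+1]=4
n=10: 1·10 2·5 5·2 10·1  f→[1+1+1+1]=4
[q^28] f(28)=1,f(14)=1,f(7)=1,f(4)=1,f(2)=1,f(1)=1 ⇒ 6

4, 4, 6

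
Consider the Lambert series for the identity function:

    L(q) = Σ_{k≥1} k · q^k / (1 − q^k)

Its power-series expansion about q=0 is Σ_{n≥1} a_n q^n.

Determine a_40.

a_40 = 90

d|40:{1,2,4,5,8,10,20,40}  Σf=1+2+4+5+8+10+20+40=90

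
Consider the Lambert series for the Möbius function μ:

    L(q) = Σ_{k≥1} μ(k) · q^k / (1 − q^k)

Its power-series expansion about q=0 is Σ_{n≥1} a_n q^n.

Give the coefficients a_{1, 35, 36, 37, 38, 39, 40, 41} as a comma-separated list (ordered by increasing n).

q^1  k|1↦μ(k): 1:1  a_1=1
d|35:{1,5,7,35}  Σμ=1+(-1)+(-1)+1=0
q^36  k|36↦μ(k): 36:0 18:0 12:0 9:0 6:1 4:0 3:-1 2:-1 1:1  a_36=0
q^37  k|37↦μ(k): 37:-1 1:1  a_37=0
n=38: 1·38 2·19 19·2 38·1  μ→[1+(-1)+(-1)+1]=0
d|39:{1,3,13,39}  Σμ=1+(-1)+(-1)+1=0
d|40:{1,2,4,5,8,10,20,40}  Σμ=1+(-1)+0+(-1)+0+1+0+0=0
n=41: 41·1 1·41  μ→[(-1)+1]=0

1, 0, 0, 0, 0, 0, 0, 0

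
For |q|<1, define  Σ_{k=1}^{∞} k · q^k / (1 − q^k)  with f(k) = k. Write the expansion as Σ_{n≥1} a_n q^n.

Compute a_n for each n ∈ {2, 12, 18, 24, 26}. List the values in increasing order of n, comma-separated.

d|2:{2,1}  Σf=2+1=3
d|12:{1,2,3,4,6,12}  Σf=1+2+3+4+6+12=28
q^18  k|18↦f(k): 18:18 9:9 6:6 3:3 2:2 1:1  a_18=39
n=24: 24·1 12·2 8·3 6·4 4·6 3·8 2·12 1·24  f→[24+12+8+6+4+3+2+1]=60
[q^26] f(26)=26,f(13)=13,f(2)=2,f(1)=1 ⇒ 42

3, 28, 39, 60, 42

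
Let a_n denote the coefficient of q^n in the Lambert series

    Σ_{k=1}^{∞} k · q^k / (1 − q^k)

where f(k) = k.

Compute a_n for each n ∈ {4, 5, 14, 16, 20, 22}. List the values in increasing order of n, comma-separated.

[q^4] f(4)=4,f(2)=2,f(1)=1 ⇒ 7
[q^5] f(5)=5,f(1)=1 ⇒ 6
q^14  k|14↦f(k): 1:1 2:2 7:7 14:14  a_14=24
n=16: 1·16 2·8 4·4 8·2 16·1  f→[1+2+4+8+16]=31
[q^20] f(20)=20,f(10)=10,f(5)=5,f(4)=4,f(2)=2,f(1)=1 ⇒ 42
[q^22] f(22)=22,f(11)=11,f(2)=2,f(1)=1 ⇒ 36

7, 6, 24, 31, 42, 36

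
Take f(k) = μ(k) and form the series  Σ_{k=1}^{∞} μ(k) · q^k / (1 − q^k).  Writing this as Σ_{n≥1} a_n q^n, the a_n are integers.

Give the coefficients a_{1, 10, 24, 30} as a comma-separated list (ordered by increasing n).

1, 0, 0, 0

d|1:{1}  Σμ=1=1
d|10:{1,2,5,10}  Σμ=1+(-1)+(-1)+1=0
q^24  k|24↦μ(k): 1:1 2:-1 3:-1 4:0 6:1 8:0 12:0 24:0  a_24=0
[q^30] μ(1)=1,μ(2)=-1,μ(3)=-1,μ(5)=-1,μ(6)=1,μ(10)=1,μ(15)=1,μ(30)=-1 ⇒ 0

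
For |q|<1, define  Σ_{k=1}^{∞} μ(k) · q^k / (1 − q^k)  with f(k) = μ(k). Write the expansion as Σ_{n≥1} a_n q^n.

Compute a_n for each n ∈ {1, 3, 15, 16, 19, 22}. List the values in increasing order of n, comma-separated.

1, 0, 0, 0, 0, 0

n=1: 1·1  μ→[1]=1
d|3:{1,3}  Σμ=1+(-1)=0
[q^15] μ(15)=1,μ(5)=-1,μ(3)=-1,μ(1)=1 ⇒ 0
n=16: 16·1 8·2 4·4 2·8 1·16  μ→[0+0+0+(-1)+1]=0
n=19: 1·19 19·1  μ→[1+(-1)]=0
[q^22] μ(22)=1,μ(11)=-1,μ(2)=-1,μ(1)=1 ⇒ 0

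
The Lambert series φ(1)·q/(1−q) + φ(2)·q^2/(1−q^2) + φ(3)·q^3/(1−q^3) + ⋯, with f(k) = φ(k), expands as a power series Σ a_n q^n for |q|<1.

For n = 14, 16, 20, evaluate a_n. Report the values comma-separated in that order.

n=14: 1·14 2·7 7·2 14·1  φ→[1+1+6+6]=14
d|16:{16,8,4,2,1}  Σφ=8+4+2+1+1=16
n=20: 1·20 2·10 4·5 5·4 10·2 20·1  φ→[1+1+2+4+4+8]=20

14, 16, 20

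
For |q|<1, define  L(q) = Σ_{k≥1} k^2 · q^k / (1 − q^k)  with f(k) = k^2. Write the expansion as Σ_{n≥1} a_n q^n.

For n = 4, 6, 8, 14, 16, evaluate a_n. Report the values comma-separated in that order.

[q^4] f(4)=16,f(2)=4,f(1)=1 ⇒ 21
n=6: 6·1 3·2 2·3 1·6  f→[36+9+4+1]=50
q^8  k|8↦f(k): 8:64 4:16 2:4 1:1  a_8=85
q^14  k|14↦f(k): 14:196 7:49 2:4 1:1  a_14=250
q^16  k|16↦f(k): 16:256 8:64 4:16 2:4 1:1  a_16=341

21, 50, 85, 250, 341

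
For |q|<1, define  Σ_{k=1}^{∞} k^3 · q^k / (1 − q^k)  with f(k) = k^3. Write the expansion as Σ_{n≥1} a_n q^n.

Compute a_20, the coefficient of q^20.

a_20 = 9198

d|20:{20,10,5,4,2,1}  Σf=8000+1000+125+64+8+1=9198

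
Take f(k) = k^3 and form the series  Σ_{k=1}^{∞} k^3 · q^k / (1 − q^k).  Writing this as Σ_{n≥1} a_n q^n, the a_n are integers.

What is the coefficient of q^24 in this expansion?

a_24 = 16380

q^24  k|24↦f(k): 1:1 2:8 3:27 4:64 6:216 8:512 12:1728 24:13824  a_24=16380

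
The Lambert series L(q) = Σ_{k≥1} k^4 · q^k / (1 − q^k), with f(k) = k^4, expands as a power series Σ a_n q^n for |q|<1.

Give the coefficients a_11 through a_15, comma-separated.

14642, 22386, 28562, 40834, 51332

q^11  k|11↦f(k): 1:1 11:14641  a_11=14642
d|12:{1,2,3,4,6,12}  Σf=1+16+81+256+1296+20736=22386
q^13  k|13↦f(k): 1:1 13:28561  a_13=28562
q^14  k|14↦f(k): 14:38416 7:2401 2:16 1:1  a_14=40834
d|15:{1,3,5,15}  Σf=1+81+625+50625=51332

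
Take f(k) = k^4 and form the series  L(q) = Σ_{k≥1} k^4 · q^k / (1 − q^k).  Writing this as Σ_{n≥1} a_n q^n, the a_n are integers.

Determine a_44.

a_44 = 3997266

q^44  k|44↦f(k): 44:3748096 22:234256 11:14641 4:256 2:16 1:1  a_44=3997266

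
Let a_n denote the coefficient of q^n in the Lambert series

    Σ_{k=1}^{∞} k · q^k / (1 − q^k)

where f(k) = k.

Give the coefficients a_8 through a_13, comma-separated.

15, 13, 18, 12, 28, 14

n=8: 1·8 2·4 4·2 8·1  f→[1+2+4+8]=15
q^9  k|9↦f(k): 9:9 3:3 1:1  a_9=13
[q^10] f(10)=10,f(5)=5,f(2)=2,f(1)=1 ⇒ 18
[q^11] f(11)=11,f(1)=1 ⇒ 12
[q^12] f(12)=12,f(6)=6,f(4)=4,f(3)=3,f(2)=2,f(1)=1 ⇒ 28
n=13: 1·13 13·1  f→[1+13]=14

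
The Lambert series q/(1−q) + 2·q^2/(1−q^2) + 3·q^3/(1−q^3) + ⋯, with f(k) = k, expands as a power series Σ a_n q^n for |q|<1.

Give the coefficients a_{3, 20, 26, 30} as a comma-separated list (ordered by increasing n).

4, 42, 42, 72

n=3: 3·1 1·3  f→[3+1]=4
d|20:{1,2,4,5,10,20}  Σf=1+2+4+5+10+20=42
q^26  k|26↦f(k): 26:26 13:13 2:2 1:1  a_26=42
d|30:{30,15,10,6,5,3,2,1}  Σf=30+15+10+6+5+3+2+1=72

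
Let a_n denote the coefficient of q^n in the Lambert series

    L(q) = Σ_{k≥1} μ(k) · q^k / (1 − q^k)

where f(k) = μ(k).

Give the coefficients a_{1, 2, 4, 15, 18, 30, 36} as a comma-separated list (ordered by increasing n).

1, 0, 0, 0, 0, 0, 0

d|1:{1}  Σμ=1=1
n=2: 2·1 1·2  μ→[(-1)+1]=0
n=4: 1·4 2·2 4·1  μ→[1+(-1)+0]=0
d|15:{15,5,3,1}  Σμ=1+(-1)+(-1)+1=0
n=18: 1·18 2·9 3·6 6·3 9·2 18·1  μ→[1+(-1)+(-1)+1+0+0]=0
[q^30] μ(1)=1,μ(2)=-1,μ(3)=-1,μ(5)=-1,μ(6)=1,μ(10)=1,μ(15)=1,μ(30)=-1 ⇒ 0
q^36  k|36↦μ(k): 1:1 2:-1 3:-1 4:0 6:1 9:0 12:0 18:0 36:0  a_36=0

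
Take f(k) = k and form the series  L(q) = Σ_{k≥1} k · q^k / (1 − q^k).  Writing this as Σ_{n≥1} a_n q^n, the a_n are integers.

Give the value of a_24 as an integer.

n=24: 24·1 12·2 8·3 6·4 4·6 3·8 2·12 1·24  f→[24+12+8+6+4+3+2+1]=60

a_24 = 60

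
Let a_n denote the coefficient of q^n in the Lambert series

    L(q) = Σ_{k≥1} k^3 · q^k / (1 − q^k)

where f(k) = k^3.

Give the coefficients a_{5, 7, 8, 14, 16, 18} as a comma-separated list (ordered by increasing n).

d|5:{5,1}  Σf=125+1=126
[q^7] f(7)=343,f(1)=1 ⇒ 344
d|8:{8,4,2,1}  Σf=512+64+8+1=585
q^14  k|14↦f(k): 14:2744 7:343 2:8 1:1  a_14=3096
[q^16] f(16)=4096,f(8)=512,f(4)=64,f(2)=8,f(1)=1 ⇒ 4681
q^18  k|18↦f(k): 18:5832 9:729 6:216 3:27 2:8 1:1  a_18=6813

126, 344, 585, 3096, 4681, 6813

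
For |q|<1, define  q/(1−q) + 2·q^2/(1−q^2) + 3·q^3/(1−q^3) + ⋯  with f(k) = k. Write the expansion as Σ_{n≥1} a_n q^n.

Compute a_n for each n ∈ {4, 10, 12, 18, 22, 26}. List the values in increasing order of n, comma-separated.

[q^4] f(4)=4,f(2)=2,f(1)=1 ⇒ 7
n=10: 10·1 5·2 2·5 1·10  f→[10+5+2+1]=18
[q^12] f(12)=12,f(6)=6,f(4)=4,f(3)=3,f(2)=2,f(1)=1 ⇒ 28
d|18:{18,9,6,3,2,1}  Σf=18+9+6+3+2+1=39
q^22  k|22↦f(k): 1:1 2:2 11:11 22:22  a_22=36
d|26:{1,2,13,26}  Σf=1+2+13+26=42

7, 18, 28, 39, 36, 42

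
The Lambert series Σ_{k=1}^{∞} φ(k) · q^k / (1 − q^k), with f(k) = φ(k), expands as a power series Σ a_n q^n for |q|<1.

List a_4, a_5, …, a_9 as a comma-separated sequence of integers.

q^4  k|4↦φ(k): 4:2 2:1 1:1  a_4=4
q^5  k|5↦φ(k): 5:4 1:1  a_5=5
[q^6] φ(1)=1,φ(2)=1,φ(3)=2,φ(6)=2 ⇒ 6
[q^7] φ(1)=1,φ(7)=6 ⇒ 7
[q^8] φ(8)=4,φ(4)=2,φ(2)=1,φ(1)=1 ⇒ 8
d|9:{9,3,1}  Σφ=6+2+1=9

4, 5, 6, 7, 8, 9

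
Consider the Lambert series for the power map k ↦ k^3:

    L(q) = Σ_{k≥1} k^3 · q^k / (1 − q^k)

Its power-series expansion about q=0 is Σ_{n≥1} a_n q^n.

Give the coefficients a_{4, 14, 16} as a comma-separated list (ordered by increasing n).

73, 3096, 4681

n=4: 1·4 2·2 4·1  f→[1+8+64]=73
[q^14] f(14)=2744,f(7)=343,f(2)=8,f(1)=1 ⇒ 3096
n=16: 16·1 8·2 4·4 2·8 1·16  f→[4096+512+64+8+1]=4681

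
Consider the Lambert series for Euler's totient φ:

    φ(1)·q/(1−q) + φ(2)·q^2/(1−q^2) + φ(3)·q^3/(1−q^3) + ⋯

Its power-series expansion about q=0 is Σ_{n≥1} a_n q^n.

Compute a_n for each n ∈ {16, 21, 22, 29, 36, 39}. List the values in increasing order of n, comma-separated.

q^16  k|16↦φ(k): 16:8 8:4 4:2 2:1 1:1  a_16=16
q^21  k|21↦φ(k): 21:12 7:6 3:2 1:1  a_21=21
d|22:{1,2,11,22}  Σφ=1+1+10+10=22
q^29  k|29↦φ(k): 1:1 29:28  a_29=29
[q^36] φ(36)=12,φ(18)=6,φ(12)=4,φ(9)=6,φ(6)=2,φ(4)=2,φ(3)=2,φ(2)=1,φ(1)=1 ⇒ 36
n=39: 1·39 3·13 13·3 39·1  φ→[1+2+12+24]=39

16, 21, 22, 29, 36, 39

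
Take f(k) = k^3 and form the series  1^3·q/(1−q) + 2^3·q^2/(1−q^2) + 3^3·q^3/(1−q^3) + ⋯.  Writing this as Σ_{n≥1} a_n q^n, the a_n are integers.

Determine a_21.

a_21 = 9632

q^21  k|21↦f(k): 1:1 3:27 7:343 21:9261  a_21=9632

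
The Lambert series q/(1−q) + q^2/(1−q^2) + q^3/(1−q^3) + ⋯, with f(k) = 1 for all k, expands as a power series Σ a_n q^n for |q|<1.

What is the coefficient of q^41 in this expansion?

a_41 = 2

q^41  k|41↦f(k): 41:1 1:1  a_41=2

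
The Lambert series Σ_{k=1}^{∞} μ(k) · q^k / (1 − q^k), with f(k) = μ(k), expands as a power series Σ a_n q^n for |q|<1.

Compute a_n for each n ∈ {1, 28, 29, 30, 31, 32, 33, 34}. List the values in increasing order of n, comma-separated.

1, 0, 0, 0, 0, 0, 0, 0

q^1  k|1↦μ(k): 1:1  a_1=1
n=28: 1·28 2·14 4·7 7·4 14·2 28·1  μ→[1+(-1)+0+(-1)+1+0]=0
[q^29] μ(1)=1,μ(29)=-1 ⇒ 0
[q^30] μ(1)=1,μ(2)=-1,μ(3)=-1,μ(5)=-1,μ(6)=1,μ(10)=1,μ(15)=1,μ(30)=-1 ⇒ 0
n=31: 31·1 1·31  μ→[(-1)+1]=0
q^32  k|32↦μ(k): 1:1 2:-1 4:0 8:0 16:0 32:0  a_32=0
q^33  k|33↦μ(k): 33:1 11:-1 3:-1 1:1  a_33=0
n=34: 34·1 17·2 2·17 1·34  μ→[1+(-1)+(-1)+1]=0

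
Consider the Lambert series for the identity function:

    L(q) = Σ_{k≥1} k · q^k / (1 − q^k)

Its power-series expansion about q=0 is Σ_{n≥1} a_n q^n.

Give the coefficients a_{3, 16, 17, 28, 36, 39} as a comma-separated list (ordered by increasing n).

4, 31, 18, 56, 91, 56

n=3: 1·3 3·1  f→[1+3]=4
[q^16] f(1)=1,f(2)=2,f(4)=4,f(8)=8,f(16)=16 ⇒ 31
n=17: 1·17 17·1  f→[1+17]=18
n=28: 1·28 2·14 4·7 7·4 14·2 28·1  f→[1+2+4+7+14+28]=56
n=36: 36·1 18·2 12·3 9·4 6·6 4·9 3·12 2·18 1·36  f→[36+18+12+9+6+4+3+2+1]=91
n=39: 1·39 3·13 13·3 39·1  f→[1+3+13+39]=56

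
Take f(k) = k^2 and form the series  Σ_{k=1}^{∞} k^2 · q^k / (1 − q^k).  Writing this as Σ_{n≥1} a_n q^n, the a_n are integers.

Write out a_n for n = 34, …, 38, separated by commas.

n=34: 34·1 17·2 2·17 1·34  f→[1156+289+4+1]=1450
d|35:{35,7,5,1}  Σf=1225+49+25+1=1300
n=36: 1·36 2·18 3·12 4·9 6·6 9·4 12·3 18·2 36·1  f→[1+4+9+16+36+81+144+324+1296]=1911
q^37  k|37↦f(k): 1:1 37:1369  a_37=1370
q^38  k|38↦f(k): 1:1 2:4 19:361 38:1444  a_38=1810

1450, 1300, 1911, 1370, 1810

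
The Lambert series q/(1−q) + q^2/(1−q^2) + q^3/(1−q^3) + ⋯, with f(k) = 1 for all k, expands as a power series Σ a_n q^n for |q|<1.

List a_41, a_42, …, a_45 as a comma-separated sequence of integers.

[q^41] f(41)=1,f(1)=1 ⇒ 2
q^42  k|42↦f(k): 1:1 2:1 3:1 6:1 7:1 14:1 21:1 42:1  a_42=8
q^43  k|43↦f(k): 43:1 1:1  a_43=2
d|44:{44,22,11,4,2,1}  Σf=1+1+1+1+1+1=6
n=45: 45·1 15·3 9·5 5·9 3·15 1·45  f→[1+1+1+1+1+1]=6

2, 8, 2, 6, 6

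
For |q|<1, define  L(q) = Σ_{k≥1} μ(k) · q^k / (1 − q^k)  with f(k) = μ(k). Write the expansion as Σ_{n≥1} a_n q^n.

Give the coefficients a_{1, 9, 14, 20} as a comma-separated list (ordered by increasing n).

1, 0, 0, 0

d|1:{1}  Σμ=1=1
q^9  k|9↦μ(k): 9:0 3:-1 1:1  a_9=0
d|14:{14,7,2,1}  Σμ=1+(-1)+(-1)+1=0
q^20  k|20↦μ(k): 1:1 2:-1 4:0 5:-1 10:1 20:0  a_20=0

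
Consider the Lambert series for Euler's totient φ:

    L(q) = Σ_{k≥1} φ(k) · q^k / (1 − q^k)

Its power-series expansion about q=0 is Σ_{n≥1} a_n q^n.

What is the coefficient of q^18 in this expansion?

n=18: 1·18 2·9 3·6 6·3 9·2 18·1  φ→[1+1+2+2+6+6]=18

a_18 = 18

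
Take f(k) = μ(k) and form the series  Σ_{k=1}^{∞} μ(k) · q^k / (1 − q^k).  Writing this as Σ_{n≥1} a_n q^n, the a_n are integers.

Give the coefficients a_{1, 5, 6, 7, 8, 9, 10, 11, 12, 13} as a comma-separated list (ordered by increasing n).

d|1:{1}  Σμ=1=1
d|5:{5,1}  Σμ=(-1)+1=0
d|6:{1,2,3,6}  Σμ=1+(-1)+(-1)+1=0
d|7:{7,1}  Σμ=(-1)+1=0
q^8  k|8↦μ(k): 8:0 4:0 2:-1 1:1  a_8=0
n=9: 9·1 3·3 1·9  μ→[0+(-1)+1]=0
n=10: 10·1 5·2 2·5 1·10  μ→[1+(-1)+(-1)+1]=0
q^11  k|11↦μ(k): 11:-1 1:1  a_11=0
q^12  k|12↦μ(k): 12:0 6:1 4:0 3:-1 2:-1 1:1  a_12=0
[q^13] μ(13)=-1,μ(1)=1 ⇒ 0

1, 0, 0, 0, 0, 0, 0, 0, 0, 0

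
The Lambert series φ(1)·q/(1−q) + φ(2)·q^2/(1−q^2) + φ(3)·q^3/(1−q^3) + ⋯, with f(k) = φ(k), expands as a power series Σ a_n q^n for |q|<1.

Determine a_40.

n=40: 1·40 2·20 4·10 5·8 8·5 10·4 20·2 40·1  φ→[1+1+2+4+4+4+8+16]=40

a_40 = 40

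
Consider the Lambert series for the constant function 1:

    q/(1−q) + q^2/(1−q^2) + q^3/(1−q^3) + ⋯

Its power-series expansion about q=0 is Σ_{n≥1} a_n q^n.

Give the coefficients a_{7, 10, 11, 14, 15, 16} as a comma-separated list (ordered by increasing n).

2, 4, 2, 4, 4, 5

q^7  k|7↦f(k): 1:1 7:1  a_7=2
d|10:{1,2,5,10}  Σf=1+1+1+1=4
n=11: 11·1 1·11  f→[1+1]=2
d|14:{1,2,7,14}  Σf=1+1+1+1=4
n=15: 15·1 5·3 3·5 1·15  f→[1+1+1+1]=4
n=16: 1·16 2·8 4·4 8·2 16·1  f→[1+1+1+1+1]=5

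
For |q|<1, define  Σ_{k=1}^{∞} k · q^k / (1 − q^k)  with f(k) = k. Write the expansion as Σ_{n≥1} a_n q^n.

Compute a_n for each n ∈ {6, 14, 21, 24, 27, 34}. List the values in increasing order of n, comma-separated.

q^6  k|6↦f(k): 6:6 3:3 2:2 1:1  a_6=12
q^14  k|14↦f(k): 14:14 7:7 2:2 1:1  a_14=24
n=21: 21·1 7·3 3·7 1·21  f→[21+7+3+1]=32
d|24:{24,12,8,6,4,3,2,1}  Σf=24+12+8+6+4+3+2+1=60
n=27: 1·27 3·9 9·3 27·1  f→[1+3+9+27]=40
n=34: 1·34 2·17 17·2 34·1  f→[1+2+17+34]=54

12, 24, 32, 60, 40, 54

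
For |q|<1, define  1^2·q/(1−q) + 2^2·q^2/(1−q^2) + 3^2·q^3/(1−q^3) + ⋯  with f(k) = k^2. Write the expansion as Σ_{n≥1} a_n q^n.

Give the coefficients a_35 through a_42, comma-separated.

1300, 1911, 1370, 1810, 1700, 2210, 1682, 2500

d|35:{1,5,7,35}  Σf=1+25+49+1225=1300
n=36: 36·1 18·2 12·3 9·4 6·6 4·9 3·12 2·18 1·36  f→[1296+324+144+81+36+16+9+4+1]=1911
d|37:{1,37}  Σf=1+1369=1370
d|38:{38,19,2,1}  Σf=1444+361+4+1=1810
[q^39] f(1)=1,f(3)=9,f(13)=169,f(39)=1521 ⇒ 1700
[q^40] f(1)=1,f(2)=4,f(4)=16,f(5)=25,f(8)=64,f(10)=100,f(20)=400,f(40)=1600 ⇒ 2210
d|41:{1,41}  Σf=1+1681=1682
q^42  k|42↦f(k): 42:1764 21:441 14:196 7:49 6:36 3:9 2:4 1:1  a_42=2500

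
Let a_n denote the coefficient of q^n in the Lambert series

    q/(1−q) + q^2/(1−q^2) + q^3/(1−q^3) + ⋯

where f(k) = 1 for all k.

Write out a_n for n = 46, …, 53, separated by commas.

d|46:{46,23,2,1}  Σf=1+1+1+1=4
d|47:{1,47}  Σf=1+1=2
q^48  k|48↦f(k): 48:1 24:1 16:1 12:1 8:1 6:1 4:1 3:1 2:1 1:1  a_48=10
d|49:{49,7,1}  Σf=1+1+1=3
q^50  k|50↦f(k): 50:1 25:1 10:1 5:1 2:1 1:1  a_50=6
n=51: 1·51 3·17 17·3 51·1  f→[1+1+1+1]=4
[q^52] f(1)=1,f(2)=1,f(4)=1,f(13)=1,f(26)=1,f(52)=1 ⇒ 6
d|53:{1,53}  Σf=1+1=2

4, 2, 10, 3, 6, 4, 6, 2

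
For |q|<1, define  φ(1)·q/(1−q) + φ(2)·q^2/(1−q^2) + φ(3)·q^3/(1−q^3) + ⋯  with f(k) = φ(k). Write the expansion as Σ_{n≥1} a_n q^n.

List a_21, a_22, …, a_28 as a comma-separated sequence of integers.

q^21  k|21↦φ(k): 21:12 7:6 3:2 1:1  a_21=21
[q^22] φ(22)=10,φ(11)=10,φ(2)=1,φ(1)=1 ⇒ 22
q^23  k|23↦φ(k): 1:1 23:22  a_23=23
[q^24] φ(1)=1,φ(2)=1,φ(3)=2,φ(4)=2,φ(6)=2,φ(8)=4,φ(12)=4,φ(24)=8 ⇒ 24
d|25:{1,5,25}  Σφ=1+4+20=25
n=26: 1·26 2·13 13·2 26·1  φ→[1+1+12+12]=26
n=27: 1·27 3·9 9·3 27·1  φ→[1+2+6+18]=27
[q^28] φ(1)=1,φ(2)=1,φ(4)=2,φ(7)=6,φ(14)=6,φ(28)=12 ⇒ 28

21, 22, 23, 24, 25, 26, 27, 28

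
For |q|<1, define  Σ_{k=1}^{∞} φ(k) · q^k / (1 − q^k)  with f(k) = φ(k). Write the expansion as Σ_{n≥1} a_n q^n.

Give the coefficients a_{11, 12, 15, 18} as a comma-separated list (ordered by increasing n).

n=11: 1·11 11·1  φ→[1+10]=11
d|12:{12,6,4,3,2,1}  Σφ=4+2+2+2+1+1=12
q^15  k|15↦φ(k): 1:1 3:2 5:4 15:8  a_15=15
[q^18] φ(1)=1,φ(2)=1,φ(3)=2,φ(6)=2,φ(9)=6,φ(18)=6 ⇒ 18

11, 12, 15, 18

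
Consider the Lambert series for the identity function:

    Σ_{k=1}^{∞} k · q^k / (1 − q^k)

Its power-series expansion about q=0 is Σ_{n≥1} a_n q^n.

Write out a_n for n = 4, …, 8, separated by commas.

n=4: 4·1 2·2 1·4  f→[4+2+1]=7
q^5  k|5↦f(k): 1:1 5:5  a_5=6
d|6:{6,3,2,1}  Σf=6+3+2+1=12
n=7: 7·1 1·7  f→[7+1]=8
n=8: 1·8 2·4 4·2 8·1  f→[1+2+4+8]=15

7, 6, 12, 8, 15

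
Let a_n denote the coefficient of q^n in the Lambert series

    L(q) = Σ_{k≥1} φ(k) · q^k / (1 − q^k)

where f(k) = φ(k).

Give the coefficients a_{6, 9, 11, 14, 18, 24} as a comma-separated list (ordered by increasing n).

n=6: 6·1 3·2 2·3 1·6  φ→[2+2+1+1]=6
q^9  k|9↦φ(k): 9:6 3:2 1:1  a_9=9
q^11  k|11↦φ(k): 1:1 11:10  a_11=11
q^14  k|14↦φ(k): 14:6 7:6 2:1 1:1  a_14=14
[q^18] φ(18)=6,φ(9)=6,φ(6)=2,φ(3)=2,φ(2)=1,φ(1)=1 ⇒ 18
n=24: 1·24 2·12 3·8 4·6 6·4 8·3 12·2 24·1  φ→[1+1+2+2+2+4+4+8]=24

6, 9, 11, 14, 18, 24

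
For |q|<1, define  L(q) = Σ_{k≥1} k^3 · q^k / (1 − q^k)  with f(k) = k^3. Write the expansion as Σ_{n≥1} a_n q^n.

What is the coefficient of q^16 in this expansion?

a_16 = 4681

q^16  k|16↦f(k): 16:4096 8:512 4:64 2:8 1:1  a_16=4681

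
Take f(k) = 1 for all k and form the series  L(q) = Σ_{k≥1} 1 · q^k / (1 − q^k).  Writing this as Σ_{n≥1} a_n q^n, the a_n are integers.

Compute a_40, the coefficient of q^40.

a_40 = 8

q^40  k|40↦f(k): 1:1 2:1 4:1 5:1 8:1 10:1 20:1 40:1  a_40=8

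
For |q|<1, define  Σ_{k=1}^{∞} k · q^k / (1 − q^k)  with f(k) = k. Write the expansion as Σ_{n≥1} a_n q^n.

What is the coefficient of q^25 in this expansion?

n=25: 1·25 5·5 25·1  f→[1+5+25]=31

a_25 = 31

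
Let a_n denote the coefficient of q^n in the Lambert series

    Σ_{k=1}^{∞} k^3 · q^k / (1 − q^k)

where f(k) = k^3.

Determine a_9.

a_9 = 757

d|9:{9,3,1}  Σf=729+27+1=757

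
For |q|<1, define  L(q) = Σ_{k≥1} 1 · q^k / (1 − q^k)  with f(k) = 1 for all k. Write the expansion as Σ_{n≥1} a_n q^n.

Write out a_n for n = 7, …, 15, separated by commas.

2, 4, 3, 4, 2, 6, 2, 4, 4

q^7  k|7↦f(k): 7:1 1:1  a_7=2
[q^8] f(1)=1,f(2)=1,f(4)=1,f(8)=1 ⇒ 4
q^9  k|9↦f(k): 1:1 3:1 9:1  a_9=3
q^10  k|10↦f(k): 10:1 5:1 2:1 1:1  a_10=4
q^11  k|11↦f(k): 1:1 11:1  a_11=2
[q^12] f(1)=1,f(2)=1,f(3)=1,f(4)=1,f(6)=1,f(12)=1 ⇒ 6
d|13:{1,13}  Σf=1+1=2
n=14: 14·1 7·2 2·7 1·14  f→[1+1+1+1]=4
n=15: 1·15 3·5 5·3 15·1  f→[1+1+1+1]=4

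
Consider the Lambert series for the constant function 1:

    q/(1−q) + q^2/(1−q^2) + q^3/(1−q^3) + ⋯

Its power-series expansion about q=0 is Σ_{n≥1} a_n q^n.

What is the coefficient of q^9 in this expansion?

a_9 = 3

q^9  k|9↦f(k): 9:1 3:1 1:1  a_9=3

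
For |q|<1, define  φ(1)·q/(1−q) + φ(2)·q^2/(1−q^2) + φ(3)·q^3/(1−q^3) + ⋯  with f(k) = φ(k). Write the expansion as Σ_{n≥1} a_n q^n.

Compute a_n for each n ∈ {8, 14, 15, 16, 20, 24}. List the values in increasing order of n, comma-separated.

[q^8] φ(1)=1,φ(2)=1,φ(4)=2,φ(8)=4 ⇒ 8
[q^14] φ(1)=1,φ(2)=1,φ(7)=6,φ(14)=6 ⇒ 14
q^15  k|15↦φ(k): 15:8 5:4 3:2 1:1  a_15=15
q^16  k|16↦φ(k): 1:1 2:1 4:2 8:4 16:8  a_16=16
[q^20] φ(20)=8,φ(10)=4,φ(5)=4,φ(4)=2,φ(2)=1,φ(1)=1 ⇒ 20
q^24  k|24↦φ(k): 1:1 2:1 3:2 4:2 6:2 8:4 12:4 24:8  a_24=24

8, 14, 15, 16, 20, 24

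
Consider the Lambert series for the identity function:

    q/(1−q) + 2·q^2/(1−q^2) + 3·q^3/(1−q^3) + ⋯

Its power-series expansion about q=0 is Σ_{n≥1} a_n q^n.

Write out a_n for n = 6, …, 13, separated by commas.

12, 8, 15, 13, 18, 12, 28, 14

d|6:{6,3,2,1}  Σf=6+3+2+1=12
d|7:{1,7}  Σf=1+7=8
q^8  k|8↦f(k): 8:8 4:4 2:2 1:1  a_8=15
d|9:{9,3,1}  Σf=9+3+1=13
d|10:{1,2,5,10}  Σf=1+2+5+10=18
[q^11] f(1)=1,f(11)=11 ⇒ 12
[q^12] f(1)=1,f(2)=2,f(3)=3,f(4)=4,f(6)=6,f(12)=12 ⇒ 28
q^13  k|13↦f(k): 1:1 13:13  a_13=14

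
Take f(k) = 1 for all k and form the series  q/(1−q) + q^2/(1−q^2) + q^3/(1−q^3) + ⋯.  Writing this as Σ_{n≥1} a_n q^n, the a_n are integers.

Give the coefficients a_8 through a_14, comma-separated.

4, 3, 4, 2, 6, 2, 4

[q^8] f(1)=1,f(2)=1,f(4)=1,f(8)=1 ⇒ 4
q^9  k|9↦f(k): 1:1 3:1 9:1  a_9=3
n=10: 10·1 5·2 2·5 1·10  f→[1+1+1+1]=4
n=11: 11·1 1·11  f→[1+1]=2
q^12  k|12↦f(k): 12:1 6:1 4:1 3:1 2:1 1:1  a_12=6
q^13  k|13↦f(k): 13:1 1:1  a_13=2
q^14  k|14↦f(k): 14:1 7:1 2:1 1:1  a_14=4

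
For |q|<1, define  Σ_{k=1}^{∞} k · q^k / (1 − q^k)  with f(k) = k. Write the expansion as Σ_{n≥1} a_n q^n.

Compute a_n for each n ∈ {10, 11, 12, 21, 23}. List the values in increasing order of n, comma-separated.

18, 12, 28, 32, 24

d|10:{10,5,2,1}  Σf=10+5+2+1=18
n=11: 1·11 11·1  f→[1+11]=12
q^12  k|12↦f(k): 1:1 2:2 3:3 4:4 6:6 12:12  a_12=28
[q^21] f(1)=1,f(3)=3,f(7)=7,f(21)=21 ⇒ 32
[q^23] f(23)=23,f(1)=1 ⇒ 24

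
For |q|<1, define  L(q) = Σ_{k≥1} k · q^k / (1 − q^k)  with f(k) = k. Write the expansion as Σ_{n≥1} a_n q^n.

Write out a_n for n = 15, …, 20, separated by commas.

24, 31, 18, 39, 20, 42

n=15: 1·15 3·5 5·3 15·1  f→[1+3+5+15]=24
d|16:{1,2,4,8,16}  Σf=1+2+4+8+16=31
[q^17] f(17)=17,f(1)=1 ⇒ 18
[q^18] f(18)=18,f(9)=9,f(6)=6,f(3)=3,f(2)=2,f(1)=1 ⇒ 39
[q^19] f(19)=19,f(1)=1 ⇒ 20
[q^20] f(20)=20,f(10)=10,f(5)=5,f(4)=4,f(2)=2,f(1)=1 ⇒ 42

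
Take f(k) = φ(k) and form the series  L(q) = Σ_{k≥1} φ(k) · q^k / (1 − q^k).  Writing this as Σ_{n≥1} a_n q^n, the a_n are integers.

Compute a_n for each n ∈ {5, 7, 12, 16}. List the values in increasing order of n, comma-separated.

[q^5] φ(5)=4,φ(1)=1 ⇒ 5
d|7:{1,7}  Σφ=1+6=7
n=12: 12·1 6·2 4·3 3·4 2·6 1·12  φ→[4+2+2+2+1+1]=12
d|16:{1,2,4,8,16}  Σφ=1+1+2+4+8=16

5, 7, 12, 16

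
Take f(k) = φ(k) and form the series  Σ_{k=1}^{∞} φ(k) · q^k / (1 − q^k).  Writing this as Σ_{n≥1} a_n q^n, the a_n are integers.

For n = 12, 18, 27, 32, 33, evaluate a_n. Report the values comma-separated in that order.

q^12  k|12↦φ(k): 12:4 6:2 4:2 3:2 2:1 1:1  a_12=12
n=18: 1·18 2·9 3·6 6·3 9·2 18·1  φ→[1+1+2+2+6+6]=18
n=27: 1·27 3·9 9·3 27·1  φ→[1+2+6+18]=27
q^32  k|32↦φ(k): 32:16 16:8 8:4 4:2 2:1 1:1  a_32=32
q^33  k|33↦φ(k): 33:20 11:10 3:2 1:1  a_33=33

12, 18, 27, 32, 33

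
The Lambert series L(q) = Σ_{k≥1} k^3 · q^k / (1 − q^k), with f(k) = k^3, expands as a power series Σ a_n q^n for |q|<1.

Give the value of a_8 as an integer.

a_8 = 585

q^8  k|8↦f(k): 1:1 2:8 4:64 8:512  a_8=585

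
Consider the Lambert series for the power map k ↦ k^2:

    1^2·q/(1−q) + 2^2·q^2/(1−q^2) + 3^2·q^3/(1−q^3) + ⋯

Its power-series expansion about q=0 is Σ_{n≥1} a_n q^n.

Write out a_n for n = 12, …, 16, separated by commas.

q^12  k|12↦f(k): 1:1 2:4 3:9 4:16 6:36 12:144  a_12=210
q^13  k|13↦f(k): 13:169 1:1  a_13=170
d|14:{1,2,7,14}  Σf=1+4+49+196=250
[q^15] f(15)=225,f(5)=25,f(3)=9,f(1)=1 ⇒ 260
q^16  k|16↦f(k): 1:1 2:4 4:16 8:64 16:256  a_16=341

210, 170, 250, 260, 341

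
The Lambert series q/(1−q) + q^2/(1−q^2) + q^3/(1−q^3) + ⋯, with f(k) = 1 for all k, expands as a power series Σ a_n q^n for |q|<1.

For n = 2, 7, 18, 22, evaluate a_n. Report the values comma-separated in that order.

2, 2, 6, 4

[q^2] f(1)=1,f(2)=1 ⇒ 2
q^7  k|7↦f(k): 7:1 1:1  a_7=2
q^18  k|18↦f(k): 1:1 2:1 3:1 6:1 9:1 18:1  a_18=6
q^22  k|22↦f(k): 1:1 2:1 11:1 22:1  a_22=4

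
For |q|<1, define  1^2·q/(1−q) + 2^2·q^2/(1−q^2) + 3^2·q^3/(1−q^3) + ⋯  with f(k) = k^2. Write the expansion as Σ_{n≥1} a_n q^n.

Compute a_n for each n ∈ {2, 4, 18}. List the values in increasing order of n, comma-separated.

5, 21, 455

[q^2] f(1)=1,f(2)=4 ⇒ 5
[q^4] f(1)=1,f(2)=4,f(4)=16 ⇒ 21
q^18  k|18↦f(k): 18:324 9:81 6:36 3:9 2:4 1:1  a_18=455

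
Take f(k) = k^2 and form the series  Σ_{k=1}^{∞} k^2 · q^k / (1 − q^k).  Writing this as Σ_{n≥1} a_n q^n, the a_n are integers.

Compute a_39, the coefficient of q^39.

d|39:{39,13,3,1}  Σf=1521+169+9+1=1700

a_39 = 1700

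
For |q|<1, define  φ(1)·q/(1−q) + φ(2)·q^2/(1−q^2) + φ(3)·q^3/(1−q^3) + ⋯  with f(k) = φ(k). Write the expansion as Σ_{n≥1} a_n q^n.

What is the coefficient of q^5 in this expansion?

d|5:{5,1}  Σφ=4+1=5

a_5 = 5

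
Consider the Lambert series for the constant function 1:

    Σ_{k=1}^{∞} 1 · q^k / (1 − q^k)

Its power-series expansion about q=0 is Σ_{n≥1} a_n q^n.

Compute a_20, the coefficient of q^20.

d|20:{1,2,4,5,10,20}  Σf=1+1+1+1+1+1=6

a_20 = 6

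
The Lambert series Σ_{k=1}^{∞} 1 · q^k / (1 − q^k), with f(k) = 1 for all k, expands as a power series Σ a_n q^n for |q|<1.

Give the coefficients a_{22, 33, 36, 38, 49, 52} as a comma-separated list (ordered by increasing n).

4, 4, 9, 4, 3, 6

n=22: 22·1 11·2 2·11 1·22  f→[1+1+1+1]=4
[q^33] f(1)=1,f(3)=1,f(11)=1,f(33)=1 ⇒ 4
n=36: 1·36 2·18 3·12 4·9 6·6 9·4 12·3 18·2 36·1  f→[1+1+1+1+1+1+1+1+1]=9
n=38: 1·38 2·19 19·2 38·1  f→[1+1+1+1]=4
n=49: 49·1 7·7 1·49  f→[1+1+1]=3
n=52: 52·1 26·2 13·4 4·13 2·26 1·52  f→[1+1+1+1+1+1]=6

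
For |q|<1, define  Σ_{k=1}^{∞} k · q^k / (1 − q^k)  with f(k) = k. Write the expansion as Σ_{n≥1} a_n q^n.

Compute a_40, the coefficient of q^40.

a_40 = 90

n=40: 40·1 20·2 10·4 8·5 5·8 4·10 2·20 1·40  f→[40+20+10+8+5+4+2+1]=90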